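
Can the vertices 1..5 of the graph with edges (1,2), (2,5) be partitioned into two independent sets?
Yes. Partition: {1, 3, 4, 5}, {2}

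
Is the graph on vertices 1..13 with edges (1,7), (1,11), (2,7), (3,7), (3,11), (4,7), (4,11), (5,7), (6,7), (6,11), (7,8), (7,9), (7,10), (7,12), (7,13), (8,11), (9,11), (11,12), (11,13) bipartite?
Yes. Partition: {1, 2, 3, 4, 5, 6, 8, 9, 10, 12, 13}, {7, 11}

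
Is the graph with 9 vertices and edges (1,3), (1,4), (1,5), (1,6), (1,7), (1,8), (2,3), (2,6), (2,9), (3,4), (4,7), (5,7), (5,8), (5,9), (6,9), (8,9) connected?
Yes (BFS from 1 visits [1, 3, 4, 5, 6, 7, 8, 2, 9] — all 9 vertices reached)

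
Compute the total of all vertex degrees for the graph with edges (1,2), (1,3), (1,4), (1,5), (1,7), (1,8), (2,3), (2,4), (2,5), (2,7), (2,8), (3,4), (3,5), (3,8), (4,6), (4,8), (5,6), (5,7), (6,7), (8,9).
40 (handshake: sum of degrees = 2|E| = 2 x 20 = 40)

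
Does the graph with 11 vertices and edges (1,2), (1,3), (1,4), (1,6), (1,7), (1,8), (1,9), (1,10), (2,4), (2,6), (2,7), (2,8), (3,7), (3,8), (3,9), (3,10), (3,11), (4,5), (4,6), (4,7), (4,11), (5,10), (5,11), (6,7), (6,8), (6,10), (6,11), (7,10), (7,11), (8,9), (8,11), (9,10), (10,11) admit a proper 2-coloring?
No (odd cycle of length 3: 7 -> 1 -> 3 -> 7)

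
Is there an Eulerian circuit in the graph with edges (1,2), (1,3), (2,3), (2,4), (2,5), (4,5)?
Yes (the graph is connected and all 5 vertices have even degree)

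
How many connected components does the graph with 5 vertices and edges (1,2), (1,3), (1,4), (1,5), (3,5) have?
1 (components: {1, 2, 3, 4, 5})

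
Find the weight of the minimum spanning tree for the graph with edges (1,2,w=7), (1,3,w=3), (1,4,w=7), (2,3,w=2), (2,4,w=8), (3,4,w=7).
12 (MST edges: (1,3,w=3), (1,4,w=7), (2,3,w=2); sum of weights 3 + 7 + 2 = 12)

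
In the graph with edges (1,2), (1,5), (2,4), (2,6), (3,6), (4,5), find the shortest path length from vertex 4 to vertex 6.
2 (path: 4 -> 2 -> 6, 2 edges)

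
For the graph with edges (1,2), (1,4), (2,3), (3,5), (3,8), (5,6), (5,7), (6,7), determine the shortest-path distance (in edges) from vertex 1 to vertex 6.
4 (path: 1 -> 2 -> 3 -> 5 -> 6, 4 edges)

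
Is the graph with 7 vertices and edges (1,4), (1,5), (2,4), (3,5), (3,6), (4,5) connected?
No, it has 2 components: {1, 2, 3, 4, 5, 6}, {7}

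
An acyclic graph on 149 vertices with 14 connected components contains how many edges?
135 (Each of the 14 component trees on V_i vertices has V_i - 1 edges; summing gives V - C = 149 - 14 = 135)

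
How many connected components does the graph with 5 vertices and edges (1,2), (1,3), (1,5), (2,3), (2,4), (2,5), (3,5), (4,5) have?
1 (components: {1, 2, 3, 4, 5})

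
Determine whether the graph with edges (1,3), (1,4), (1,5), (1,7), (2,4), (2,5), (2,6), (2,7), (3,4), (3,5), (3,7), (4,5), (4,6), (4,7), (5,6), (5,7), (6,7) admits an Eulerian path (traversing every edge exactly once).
Yes — and in fact it has an Eulerian circuit (the graph is connected and all 7 vertices have even degree)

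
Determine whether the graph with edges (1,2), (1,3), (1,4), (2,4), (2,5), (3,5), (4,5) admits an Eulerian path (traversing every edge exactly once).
No (4 vertices have odd degree: {1, 2, 4, 5}; Eulerian path requires 0 or 2)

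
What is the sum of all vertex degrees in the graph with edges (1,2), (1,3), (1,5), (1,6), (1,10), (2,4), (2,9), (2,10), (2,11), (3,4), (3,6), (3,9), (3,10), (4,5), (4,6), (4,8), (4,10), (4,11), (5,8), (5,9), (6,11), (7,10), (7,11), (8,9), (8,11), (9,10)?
52 (handshake: sum of degrees = 2|E| = 2 x 26 = 52)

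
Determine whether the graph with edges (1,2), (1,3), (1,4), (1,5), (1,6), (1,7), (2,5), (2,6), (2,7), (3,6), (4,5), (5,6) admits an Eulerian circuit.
Yes (the graph is connected and all 7 vertices have even degree)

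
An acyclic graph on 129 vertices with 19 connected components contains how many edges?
110 (Each of the 19 component trees on V_i vertices has V_i - 1 edges; summing gives V - C = 129 - 19 = 110)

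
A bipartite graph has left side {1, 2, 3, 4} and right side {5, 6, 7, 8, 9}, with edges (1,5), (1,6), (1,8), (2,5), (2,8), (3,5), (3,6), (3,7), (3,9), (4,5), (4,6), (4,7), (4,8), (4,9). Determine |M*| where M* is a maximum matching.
4 (matching: (1,6), (2,8), (3,9), (4,7); upper bound min(|L|,|R|) = min(4,5) = 4)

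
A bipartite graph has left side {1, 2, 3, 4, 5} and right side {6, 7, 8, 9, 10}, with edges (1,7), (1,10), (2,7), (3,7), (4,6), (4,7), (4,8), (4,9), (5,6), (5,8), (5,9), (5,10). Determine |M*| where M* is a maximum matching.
4 (matching: (1,10), (2,7), (4,9), (5,8); upper bound min(|L|,|R|) = min(5,5) = 5)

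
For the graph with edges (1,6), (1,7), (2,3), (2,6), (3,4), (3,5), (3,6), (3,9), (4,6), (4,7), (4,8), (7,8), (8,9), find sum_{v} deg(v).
26 (handshake: sum of degrees = 2|E| = 2 x 13 = 26)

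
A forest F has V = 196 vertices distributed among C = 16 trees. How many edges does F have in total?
180 (Each of the 16 component trees on V_i vertices has V_i - 1 edges; summing gives V - C = 196 - 16 = 180)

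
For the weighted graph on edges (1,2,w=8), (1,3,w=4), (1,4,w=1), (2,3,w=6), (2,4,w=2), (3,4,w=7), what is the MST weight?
7 (MST edges: (1,3,w=4), (1,4,w=1), (2,4,w=2); sum of weights 4 + 1 + 2 = 7)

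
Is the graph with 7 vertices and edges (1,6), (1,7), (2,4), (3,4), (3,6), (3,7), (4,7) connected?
No, it has 2 components: {1, 2, 3, 4, 6, 7}, {5}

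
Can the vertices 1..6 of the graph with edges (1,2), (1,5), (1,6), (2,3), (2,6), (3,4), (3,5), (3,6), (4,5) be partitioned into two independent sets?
No (odd cycle of length 3: 2 -> 1 -> 6 -> 2)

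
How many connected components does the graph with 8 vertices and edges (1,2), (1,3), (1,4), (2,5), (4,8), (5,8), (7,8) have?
2 (components: {1, 2, 3, 4, 5, 7, 8}, {6})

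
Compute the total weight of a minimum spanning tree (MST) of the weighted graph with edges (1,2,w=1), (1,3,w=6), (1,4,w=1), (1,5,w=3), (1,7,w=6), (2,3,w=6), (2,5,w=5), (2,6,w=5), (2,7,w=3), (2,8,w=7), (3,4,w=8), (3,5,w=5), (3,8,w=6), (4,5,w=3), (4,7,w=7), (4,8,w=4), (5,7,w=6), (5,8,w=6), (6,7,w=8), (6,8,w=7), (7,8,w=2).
20 (MST edges: (1,2,w=1), (1,4,w=1), (1,5,w=3), (2,6,w=5), (2,7,w=3), (3,5,w=5), (7,8,w=2); sum of weights 1 + 1 + 3 + 5 + 3 + 5 + 2 = 20)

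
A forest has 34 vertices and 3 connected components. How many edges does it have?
31 (Each of the 3 component trees on V_i vertices has V_i - 1 edges; summing gives V - C = 34 - 3 = 31)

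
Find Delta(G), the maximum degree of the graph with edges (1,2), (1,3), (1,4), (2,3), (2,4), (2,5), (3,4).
4 (attained at vertex 2)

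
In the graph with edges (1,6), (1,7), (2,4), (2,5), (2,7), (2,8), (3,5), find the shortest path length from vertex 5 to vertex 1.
3 (path: 5 -> 2 -> 7 -> 1, 3 edges)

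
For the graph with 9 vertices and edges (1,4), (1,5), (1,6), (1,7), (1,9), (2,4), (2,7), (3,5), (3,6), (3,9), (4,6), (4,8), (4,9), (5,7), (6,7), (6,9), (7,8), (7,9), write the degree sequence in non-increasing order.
[6, 5, 5, 5, 5, 3, 3, 2, 2] (degrees: deg(1)=5, deg(2)=2, deg(3)=3, deg(4)=5, deg(5)=3, deg(6)=5, deg(7)=6, deg(8)=2, deg(9)=5)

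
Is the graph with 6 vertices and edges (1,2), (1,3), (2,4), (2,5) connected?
No, it has 2 components: {1, 2, 3, 4, 5}, {6}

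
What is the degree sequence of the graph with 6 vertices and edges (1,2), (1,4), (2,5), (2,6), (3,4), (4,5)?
[3, 3, 2, 2, 1, 1] (degrees: deg(1)=2, deg(2)=3, deg(3)=1, deg(4)=3, deg(5)=2, deg(6)=1)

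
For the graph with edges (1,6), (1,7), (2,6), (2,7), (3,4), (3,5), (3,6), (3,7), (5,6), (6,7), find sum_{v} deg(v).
20 (handshake: sum of degrees = 2|E| = 2 x 10 = 20)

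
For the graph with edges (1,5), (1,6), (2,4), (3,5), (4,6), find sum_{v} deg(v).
10 (handshake: sum of degrees = 2|E| = 2 x 5 = 10)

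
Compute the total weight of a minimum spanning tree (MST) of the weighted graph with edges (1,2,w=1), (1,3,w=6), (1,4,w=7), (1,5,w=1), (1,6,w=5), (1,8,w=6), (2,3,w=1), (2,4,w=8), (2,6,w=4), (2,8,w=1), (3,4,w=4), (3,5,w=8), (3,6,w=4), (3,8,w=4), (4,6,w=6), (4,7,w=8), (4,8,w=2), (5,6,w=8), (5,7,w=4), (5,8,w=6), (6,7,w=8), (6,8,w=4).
14 (MST edges: (1,2,w=1), (1,5,w=1), (2,3,w=1), (2,6,w=4), (2,8,w=1), (4,8,w=2), (5,7,w=4); sum of weights 1 + 1 + 1 + 4 + 1 + 2 + 4 = 14)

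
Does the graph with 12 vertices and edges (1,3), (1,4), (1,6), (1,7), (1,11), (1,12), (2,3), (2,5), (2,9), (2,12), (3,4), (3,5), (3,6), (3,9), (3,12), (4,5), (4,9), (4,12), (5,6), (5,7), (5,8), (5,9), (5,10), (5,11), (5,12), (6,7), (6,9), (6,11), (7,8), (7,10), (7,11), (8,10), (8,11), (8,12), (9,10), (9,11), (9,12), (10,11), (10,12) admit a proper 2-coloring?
No (odd cycle of length 3: 7 -> 1 -> 11 -> 7)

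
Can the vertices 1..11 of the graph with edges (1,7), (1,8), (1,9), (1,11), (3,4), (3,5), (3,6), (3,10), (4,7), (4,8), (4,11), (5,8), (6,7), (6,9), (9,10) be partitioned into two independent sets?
Yes. Partition: {1, 2, 4, 5, 6, 10}, {3, 7, 8, 9, 11}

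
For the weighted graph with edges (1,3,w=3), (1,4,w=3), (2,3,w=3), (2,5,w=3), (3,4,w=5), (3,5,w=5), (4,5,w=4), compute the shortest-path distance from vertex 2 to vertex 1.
6 (path: 2 -> 3 -> 1; weights 3 + 3 = 6)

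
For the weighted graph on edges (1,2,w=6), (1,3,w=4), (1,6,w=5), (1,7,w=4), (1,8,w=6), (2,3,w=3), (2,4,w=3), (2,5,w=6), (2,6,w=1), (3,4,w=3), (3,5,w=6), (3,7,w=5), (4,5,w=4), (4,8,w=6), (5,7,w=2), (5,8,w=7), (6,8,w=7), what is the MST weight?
23 (MST edges: (1,3,w=4), (1,7,w=4), (1,8,w=6), (2,3,w=3), (2,4,w=3), (2,6,w=1), (5,7,w=2); sum of weights 4 + 4 + 6 + 3 + 3 + 1 + 2 = 23)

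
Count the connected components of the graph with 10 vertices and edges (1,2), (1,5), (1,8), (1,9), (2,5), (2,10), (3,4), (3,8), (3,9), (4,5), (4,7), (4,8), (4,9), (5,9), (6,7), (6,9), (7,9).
1 (components: {1, 2, 3, 4, 5, 6, 7, 8, 9, 10})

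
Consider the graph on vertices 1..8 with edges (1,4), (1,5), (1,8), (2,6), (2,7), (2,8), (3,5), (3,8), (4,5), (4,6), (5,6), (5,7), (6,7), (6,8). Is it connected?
Yes (BFS from 1 visits [1, 4, 5, 8, 6, 3, 7, 2] — all 8 vertices reached)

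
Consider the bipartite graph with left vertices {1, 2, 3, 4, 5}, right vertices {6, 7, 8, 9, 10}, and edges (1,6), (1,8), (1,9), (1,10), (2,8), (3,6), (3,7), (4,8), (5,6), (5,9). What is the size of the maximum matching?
4 (matching: (1,10), (2,8), (3,7), (5,9); upper bound min(|L|,|R|) = min(5,5) = 5)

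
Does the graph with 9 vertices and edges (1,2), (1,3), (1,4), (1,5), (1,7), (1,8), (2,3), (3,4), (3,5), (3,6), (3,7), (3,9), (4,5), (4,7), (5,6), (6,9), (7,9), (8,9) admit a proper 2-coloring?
No (odd cycle of length 3: 2 -> 1 -> 3 -> 2)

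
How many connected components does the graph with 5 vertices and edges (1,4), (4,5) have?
3 (components: {1, 4, 5}, {2}, {3})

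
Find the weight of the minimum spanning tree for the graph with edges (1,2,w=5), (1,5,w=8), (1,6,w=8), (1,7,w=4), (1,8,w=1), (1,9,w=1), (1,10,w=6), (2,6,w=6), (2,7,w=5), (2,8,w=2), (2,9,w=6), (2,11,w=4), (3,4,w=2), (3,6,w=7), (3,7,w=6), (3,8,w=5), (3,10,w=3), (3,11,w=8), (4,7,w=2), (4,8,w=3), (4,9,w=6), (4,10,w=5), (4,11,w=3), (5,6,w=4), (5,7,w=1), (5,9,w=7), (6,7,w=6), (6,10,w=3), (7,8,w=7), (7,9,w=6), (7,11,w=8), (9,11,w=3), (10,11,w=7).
21 (MST edges: (1,8,w=1), (1,9,w=1), (2,8,w=2), (3,4,w=2), (3,10,w=3), (4,7,w=2), (4,8,w=3), (4,11,w=3), (5,7,w=1), (6,10,w=3); sum of weights 1 + 1 + 2 + 2 + 3 + 2 + 3 + 3 + 1 + 3 = 21)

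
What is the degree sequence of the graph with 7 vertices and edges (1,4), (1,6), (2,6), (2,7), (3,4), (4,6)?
[3, 3, 2, 2, 1, 1, 0] (degrees: deg(1)=2, deg(2)=2, deg(3)=1, deg(4)=3, deg(5)=0, deg(6)=3, deg(7)=1)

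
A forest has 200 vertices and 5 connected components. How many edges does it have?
195 (Each of the 5 component trees on V_i vertices has V_i - 1 edges; summing gives V - C = 200 - 5 = 195)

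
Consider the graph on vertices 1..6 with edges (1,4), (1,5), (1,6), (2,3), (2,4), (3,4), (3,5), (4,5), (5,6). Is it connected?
Yes (BFS from 1 visits [1, 4, 5, 6, 2, 3] — all 6 vertices reached)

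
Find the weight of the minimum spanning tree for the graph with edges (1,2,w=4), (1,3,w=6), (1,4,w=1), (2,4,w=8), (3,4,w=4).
9 (MST edges: (1,2,w=4), (1,4,w=1), (3,4,w=4); sum of weights 4 + 1 + 4 = 9)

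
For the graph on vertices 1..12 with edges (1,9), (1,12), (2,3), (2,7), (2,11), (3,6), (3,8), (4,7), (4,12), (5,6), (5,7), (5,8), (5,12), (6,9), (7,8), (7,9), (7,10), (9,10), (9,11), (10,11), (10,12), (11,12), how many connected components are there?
1 (components: {1, 2, 3, 4, 5, 6, 7, 8, 9, 10, 11, 12})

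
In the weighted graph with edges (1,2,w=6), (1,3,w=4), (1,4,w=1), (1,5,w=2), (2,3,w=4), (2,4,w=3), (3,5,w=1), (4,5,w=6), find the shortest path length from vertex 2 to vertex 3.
4 (path: 2 -> 3; weights 4 = 4)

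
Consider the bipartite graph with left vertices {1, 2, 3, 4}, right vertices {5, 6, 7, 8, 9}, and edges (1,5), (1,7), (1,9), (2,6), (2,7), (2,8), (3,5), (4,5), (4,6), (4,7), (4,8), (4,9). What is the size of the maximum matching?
4 (matching: (1,9), (2,8), (3,5), (4,7); upper bound min(|L|,|R|) = min(4,5) = 4)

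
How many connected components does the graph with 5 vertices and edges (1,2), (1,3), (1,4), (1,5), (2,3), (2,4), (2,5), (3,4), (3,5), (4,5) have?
1 (components: {1, 2, 3, 4, 5})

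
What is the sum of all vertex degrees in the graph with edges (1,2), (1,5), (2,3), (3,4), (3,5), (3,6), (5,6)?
14 (handshake: sum of degrees = 2|E| = 2 x 7 = 14)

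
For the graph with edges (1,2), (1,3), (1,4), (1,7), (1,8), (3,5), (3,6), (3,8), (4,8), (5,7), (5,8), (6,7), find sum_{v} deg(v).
24 (handshake: sum of degrees = 2|E| = 2 x 12 = 24)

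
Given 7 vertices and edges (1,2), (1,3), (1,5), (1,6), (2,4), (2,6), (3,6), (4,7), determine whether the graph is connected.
Yes (BFS from 1 visits [1, 2, 3, 5, 6, 4, 7] — all 7 vertices reached)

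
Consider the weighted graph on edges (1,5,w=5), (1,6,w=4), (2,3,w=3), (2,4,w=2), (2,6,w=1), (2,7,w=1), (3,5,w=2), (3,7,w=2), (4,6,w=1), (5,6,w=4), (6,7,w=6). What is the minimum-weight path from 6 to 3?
4 (path: 6 -> 2 -> 3; weights 1 + 3 = 4)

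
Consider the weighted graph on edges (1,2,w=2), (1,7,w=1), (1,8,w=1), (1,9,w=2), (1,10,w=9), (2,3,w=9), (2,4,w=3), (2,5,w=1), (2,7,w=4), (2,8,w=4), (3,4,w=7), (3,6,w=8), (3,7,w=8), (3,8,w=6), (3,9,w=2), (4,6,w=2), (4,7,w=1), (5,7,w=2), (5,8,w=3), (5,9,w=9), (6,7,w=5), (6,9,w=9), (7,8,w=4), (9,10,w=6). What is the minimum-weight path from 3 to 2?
6 (path: 3 -> 9 -> 1 -> 2; weights 2 + 2 + 2 = 6)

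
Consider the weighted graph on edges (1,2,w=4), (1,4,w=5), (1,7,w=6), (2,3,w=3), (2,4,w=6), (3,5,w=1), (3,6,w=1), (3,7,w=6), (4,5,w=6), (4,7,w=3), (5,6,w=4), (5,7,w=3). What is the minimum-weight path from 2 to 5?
4 (path: 2 -> 3 -> 5; weights 3 + 1 = 4)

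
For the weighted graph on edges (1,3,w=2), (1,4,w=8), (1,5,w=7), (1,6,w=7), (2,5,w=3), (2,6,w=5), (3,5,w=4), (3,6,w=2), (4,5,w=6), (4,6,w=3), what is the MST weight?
14 (MST edges: (1,3,w=2), (2,5,w=3), (3,5,w=4), (3,6,w=2), (4,6,w=3); sum of weights 2 + 3 + 4 + 2 + 3 = 14)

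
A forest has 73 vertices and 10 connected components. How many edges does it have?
63 (Each of the 10 component trees on V_i vertices has V_i - 1 edges; summing gives V - C = 73 - 10 = 63)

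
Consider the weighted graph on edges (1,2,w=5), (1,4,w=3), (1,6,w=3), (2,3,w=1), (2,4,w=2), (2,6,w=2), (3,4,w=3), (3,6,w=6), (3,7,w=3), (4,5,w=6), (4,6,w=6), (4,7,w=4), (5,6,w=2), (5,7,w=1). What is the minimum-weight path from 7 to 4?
4 (path: 7 -> 4; weights 4 = 4)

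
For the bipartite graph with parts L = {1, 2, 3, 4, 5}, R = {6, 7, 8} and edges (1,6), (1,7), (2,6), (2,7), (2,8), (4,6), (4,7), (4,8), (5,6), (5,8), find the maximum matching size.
3 (matching: (1,7), (2,8), (4,6); upper bound min(|L|,|R|) = min(5,3) = 3)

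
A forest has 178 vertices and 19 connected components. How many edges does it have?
159 (Each of the 19 component trees on V_i vertices has V_i - 1 edges; summing gives V - C = 178 - 19 = 159)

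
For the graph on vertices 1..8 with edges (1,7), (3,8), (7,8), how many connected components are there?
5 (components: {1, 3, 7, 8}, {2}, {4}, {5}, {6})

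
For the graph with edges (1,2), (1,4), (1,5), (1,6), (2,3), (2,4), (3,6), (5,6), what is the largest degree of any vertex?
4 (attained at vertex 1)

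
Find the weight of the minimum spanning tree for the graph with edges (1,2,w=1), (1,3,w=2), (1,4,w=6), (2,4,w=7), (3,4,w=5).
8 (MST edges: (1,2,w=1), (1,3,w=2), (3,4,w=5); sum of weights 1 + 2 + 5 = 8)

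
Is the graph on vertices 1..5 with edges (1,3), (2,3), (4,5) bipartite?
Yes. Partition: {1, 2, 4}, {3, 5}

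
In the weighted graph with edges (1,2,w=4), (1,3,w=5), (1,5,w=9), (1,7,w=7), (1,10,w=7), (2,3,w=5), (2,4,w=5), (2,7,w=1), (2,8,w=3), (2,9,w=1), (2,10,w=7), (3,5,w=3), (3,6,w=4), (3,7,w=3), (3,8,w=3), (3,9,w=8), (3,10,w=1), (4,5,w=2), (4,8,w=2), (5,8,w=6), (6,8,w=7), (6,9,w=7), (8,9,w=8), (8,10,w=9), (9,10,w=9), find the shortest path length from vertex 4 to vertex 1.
9 (path: 4 -> 2 -> 1; weights 5 + 4 = 9)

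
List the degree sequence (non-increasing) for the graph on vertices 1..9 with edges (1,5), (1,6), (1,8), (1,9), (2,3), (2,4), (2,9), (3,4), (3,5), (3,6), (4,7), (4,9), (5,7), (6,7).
[4, 4, 4, 3, 3, 3, 3, 3, 1] (degrees: deg(1)=4, deg(2)=3, deg(3)=4, deg(4)=4, deg(5)=3, deg(6)=3, deg(7)=3, deg(8)=1, deg(9)=3)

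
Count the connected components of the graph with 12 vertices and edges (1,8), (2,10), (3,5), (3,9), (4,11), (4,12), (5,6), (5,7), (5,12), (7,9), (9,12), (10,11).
2 (components: {1, 8}, {2, 3, 4, 5, 6, 7, 9, 10, 11, 12})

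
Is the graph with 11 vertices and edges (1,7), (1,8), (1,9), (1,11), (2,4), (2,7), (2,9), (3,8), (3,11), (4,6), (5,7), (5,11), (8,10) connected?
Yes (BFS from 1 visits [1, 7, 8, 9, 11, 2, 5, 3, 10, 4, 6] — all 11 vertices reached)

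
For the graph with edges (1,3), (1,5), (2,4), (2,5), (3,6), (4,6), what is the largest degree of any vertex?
2 (attained at vertices 1, 2, 3, 4, 5, 6)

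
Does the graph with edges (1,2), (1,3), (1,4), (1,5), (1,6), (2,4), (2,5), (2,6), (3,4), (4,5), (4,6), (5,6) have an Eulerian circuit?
No (2 vertices have odd degree: {1, 4}; Eulerian circuit requires 0)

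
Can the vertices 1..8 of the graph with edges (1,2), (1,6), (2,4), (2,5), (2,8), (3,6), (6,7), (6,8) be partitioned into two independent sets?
Yes. Partition: {1, 3, 4, 5, 7, 8}, {2, 6}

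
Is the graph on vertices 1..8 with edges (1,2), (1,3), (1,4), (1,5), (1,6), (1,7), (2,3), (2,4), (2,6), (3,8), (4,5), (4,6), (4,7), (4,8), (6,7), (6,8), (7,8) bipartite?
No (odd cycle of length 3: 2 -> 1 -> 3 -> 2)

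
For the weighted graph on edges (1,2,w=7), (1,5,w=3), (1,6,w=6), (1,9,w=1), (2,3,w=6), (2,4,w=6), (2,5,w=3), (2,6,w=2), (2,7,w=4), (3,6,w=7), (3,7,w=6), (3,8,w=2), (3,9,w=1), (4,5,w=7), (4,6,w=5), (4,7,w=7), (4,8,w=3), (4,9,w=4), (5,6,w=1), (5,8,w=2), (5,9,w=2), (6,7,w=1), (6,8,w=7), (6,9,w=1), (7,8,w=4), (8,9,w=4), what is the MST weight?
12 (MST edges: (1,9,w=1), (2,6,w=2), (3,8,w=2), (3,9,w=1), (4,8,w=3), (5,6,w=1), (6,7,w=1), (6,9,w=1); sum of weights 1 + 2 + 2 + 1 + 3 + 1 + 1 + 1 = 12)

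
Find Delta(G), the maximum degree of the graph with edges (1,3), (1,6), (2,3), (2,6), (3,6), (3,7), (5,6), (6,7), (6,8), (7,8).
6 (attained at vertex 6)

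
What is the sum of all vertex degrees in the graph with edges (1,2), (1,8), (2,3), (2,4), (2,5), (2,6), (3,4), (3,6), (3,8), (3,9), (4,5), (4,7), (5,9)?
26 (handshake: sum of degrees = 2|E| = 2 x 13 = 26)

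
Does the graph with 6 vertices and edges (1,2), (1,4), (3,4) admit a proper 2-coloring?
Yes. Partition: {1, 3, 5, 6}, {2, 4}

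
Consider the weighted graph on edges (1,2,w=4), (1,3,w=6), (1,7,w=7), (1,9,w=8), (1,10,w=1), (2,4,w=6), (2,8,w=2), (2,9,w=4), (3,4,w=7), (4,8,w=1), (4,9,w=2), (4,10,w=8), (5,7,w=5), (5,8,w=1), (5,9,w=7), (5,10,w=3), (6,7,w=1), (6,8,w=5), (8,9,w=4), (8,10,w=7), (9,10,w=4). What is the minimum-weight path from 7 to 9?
9 (path: 7 -> 6 -> 8 -> 4 -> 9; weights 1 + 5 + 1 + 2 = 9)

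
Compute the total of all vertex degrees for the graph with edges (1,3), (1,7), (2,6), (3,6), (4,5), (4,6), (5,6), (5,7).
16 (handshake: sum of degrees = 2|E| = 2 x 8 = 16)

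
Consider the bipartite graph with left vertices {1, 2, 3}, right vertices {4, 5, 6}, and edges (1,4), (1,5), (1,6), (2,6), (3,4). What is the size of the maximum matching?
3 (matching: (1,5), (2,6), (3,4); upper bound min(|L|,|R|) = min(3,3) = 3)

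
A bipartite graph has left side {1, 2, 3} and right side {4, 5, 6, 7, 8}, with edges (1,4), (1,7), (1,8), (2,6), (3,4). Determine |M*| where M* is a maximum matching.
3 (matching: (1,8), (2,6), (3,4); upper bound min(|L|,|R|) = min(3,5) = 3)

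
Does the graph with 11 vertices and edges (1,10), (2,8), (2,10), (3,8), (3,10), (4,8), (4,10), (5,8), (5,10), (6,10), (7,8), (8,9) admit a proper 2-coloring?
Yes. Partition: {1, 2, 3, 4, 5, 6, 7, 9, 11}, {8, 10}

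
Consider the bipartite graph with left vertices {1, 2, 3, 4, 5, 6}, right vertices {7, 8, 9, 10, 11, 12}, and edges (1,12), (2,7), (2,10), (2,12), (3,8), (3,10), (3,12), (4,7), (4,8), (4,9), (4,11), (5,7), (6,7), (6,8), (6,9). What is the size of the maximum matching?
6 (matching: (1,12), (2,10), (3,8), (4,11), (5,7), (6,9); upper bound min(|L|,|R|) = min(6,6) = 6)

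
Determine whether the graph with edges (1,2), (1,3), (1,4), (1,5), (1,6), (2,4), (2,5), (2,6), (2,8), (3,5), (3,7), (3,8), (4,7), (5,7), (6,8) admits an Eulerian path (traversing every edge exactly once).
No (6 vertices have odd degree: {1, 2, 4, 6, 7, 8}; Eulerian path requires 0 or 2)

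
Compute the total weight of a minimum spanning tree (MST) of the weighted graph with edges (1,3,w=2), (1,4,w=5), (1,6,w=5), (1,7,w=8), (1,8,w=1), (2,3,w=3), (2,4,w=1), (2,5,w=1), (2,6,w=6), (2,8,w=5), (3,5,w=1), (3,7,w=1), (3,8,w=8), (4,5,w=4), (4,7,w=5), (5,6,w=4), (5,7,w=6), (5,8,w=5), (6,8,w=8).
11 (MST edges: (1,3,w=2), (1,8,w=1), (2,4,w=1), (2,5,w=1), (3,5,w=1), (3,7,w=1), (5,6,w=4); sum of weights 2 + 1 + 1 + 1 + 1 + 1 + 4 = 11)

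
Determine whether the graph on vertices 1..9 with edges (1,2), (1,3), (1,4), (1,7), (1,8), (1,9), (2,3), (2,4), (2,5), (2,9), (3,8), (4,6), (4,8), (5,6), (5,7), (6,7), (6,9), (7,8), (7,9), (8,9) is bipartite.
No (odd cycle of length 3: 7 -> 1 -> 8 -> 7)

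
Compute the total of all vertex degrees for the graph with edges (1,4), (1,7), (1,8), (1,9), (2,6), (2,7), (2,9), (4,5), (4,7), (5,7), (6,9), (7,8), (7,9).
26 (handshake: sum of degrees = 2|E| = 2 x 13 = 26)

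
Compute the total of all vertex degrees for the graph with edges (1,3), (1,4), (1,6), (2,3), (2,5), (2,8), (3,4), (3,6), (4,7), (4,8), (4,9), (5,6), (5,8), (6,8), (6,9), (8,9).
32 (handshake: sum of degrees = 2|E| = 2 x 16 = 32)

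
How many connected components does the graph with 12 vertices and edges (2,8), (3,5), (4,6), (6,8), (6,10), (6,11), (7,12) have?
5 (components: {1}, {2, 4, 6, 8, 10, 11}, {3, 5}, {7, 12}, {9})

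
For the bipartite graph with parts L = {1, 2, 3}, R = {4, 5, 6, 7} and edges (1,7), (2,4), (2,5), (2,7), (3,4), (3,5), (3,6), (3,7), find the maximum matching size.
3 (matching: (1,7), (2,5), (3,6); upper bound min(|L|,|R|) = min(3,4) = 3)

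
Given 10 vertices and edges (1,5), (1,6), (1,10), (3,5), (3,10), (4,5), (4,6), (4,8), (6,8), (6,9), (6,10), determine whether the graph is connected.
No, it has 3 components: {1, 3, 4, 5, 6, 8, 9, 10}, {2}, {7}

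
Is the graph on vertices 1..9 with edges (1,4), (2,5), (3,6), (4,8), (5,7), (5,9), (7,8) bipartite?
Yes. Partition: {1, 3, 5, 8}, {2, 4, 6, 7, 9}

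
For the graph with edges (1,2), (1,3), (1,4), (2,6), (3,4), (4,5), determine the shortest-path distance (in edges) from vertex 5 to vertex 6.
4 (path: 5 -> 4 -> 1 -> 2 -> 6, 4 edges)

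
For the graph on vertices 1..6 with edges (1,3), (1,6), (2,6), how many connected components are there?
3 (components: {1, 2, 3, 6}, {4}, {5})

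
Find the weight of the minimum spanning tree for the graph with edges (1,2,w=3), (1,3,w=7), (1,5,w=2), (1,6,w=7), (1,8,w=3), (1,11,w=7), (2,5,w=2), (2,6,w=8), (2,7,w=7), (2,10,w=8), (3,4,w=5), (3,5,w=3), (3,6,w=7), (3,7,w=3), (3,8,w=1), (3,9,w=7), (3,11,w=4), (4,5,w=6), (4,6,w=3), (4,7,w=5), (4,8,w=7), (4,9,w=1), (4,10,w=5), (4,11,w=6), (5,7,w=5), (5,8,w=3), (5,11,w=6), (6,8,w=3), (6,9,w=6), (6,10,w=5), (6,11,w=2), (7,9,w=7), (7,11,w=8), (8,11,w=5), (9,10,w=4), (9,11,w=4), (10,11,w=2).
22 (MST edges: (1,5,w=2), (1,8,w=3), (2,5,w=2), (3,7,w=3), (3,8,w=1), (4,6,w=3), (4,9,w=1), (6,8,w=3), (6,11,w=2), (10,11,w=2); sum of weights 2 + 3 + 2 + 3 + 1 + 3 + 1 + 3 + 2 + 2 = 22)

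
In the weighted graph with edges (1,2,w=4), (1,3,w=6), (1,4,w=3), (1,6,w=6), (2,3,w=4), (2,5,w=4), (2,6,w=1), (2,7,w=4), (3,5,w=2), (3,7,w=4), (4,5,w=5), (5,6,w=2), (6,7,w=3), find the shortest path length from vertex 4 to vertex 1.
3 (path: 4 -> 1; weights 3 = 3)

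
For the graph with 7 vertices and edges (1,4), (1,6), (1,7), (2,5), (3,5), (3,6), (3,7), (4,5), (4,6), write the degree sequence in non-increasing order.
[3, 3, 3, 3, 3, 2, 1] (degrees: deg(1)=3, deg(2)=1, deg(3)=3, deg(4)=3, deg(5)=3, deg(6)=3, deg(7)=2)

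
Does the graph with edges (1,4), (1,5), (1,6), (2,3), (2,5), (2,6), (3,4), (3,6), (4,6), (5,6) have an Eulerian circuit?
No (6 vertices have odd degree: {1, 2, 3, 4, 5, 6}; Eulerian circuit requires 0)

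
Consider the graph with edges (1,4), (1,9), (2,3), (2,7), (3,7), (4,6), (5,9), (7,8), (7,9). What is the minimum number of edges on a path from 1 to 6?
2 (path: 1 -> 4 -> 6, 2 edges)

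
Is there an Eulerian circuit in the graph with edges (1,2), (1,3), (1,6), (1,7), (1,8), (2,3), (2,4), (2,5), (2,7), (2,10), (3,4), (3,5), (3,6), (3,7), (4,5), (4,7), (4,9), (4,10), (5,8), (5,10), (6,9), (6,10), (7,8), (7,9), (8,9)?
No (2 vertices have odd degree: {1, 5}; Eulerian circuit requires 0)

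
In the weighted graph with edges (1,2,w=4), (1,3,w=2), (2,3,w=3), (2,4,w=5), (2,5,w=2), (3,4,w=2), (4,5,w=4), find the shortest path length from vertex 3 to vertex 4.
2 (path: 3 -> 4; weights 2 = 2)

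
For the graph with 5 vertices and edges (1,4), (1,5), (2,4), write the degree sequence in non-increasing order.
[2, 2, 1, 1, 0] (degrees: deg(1)=2, deg(2)=1, deg(3)=0, deg(4)=2, deg(5)=1)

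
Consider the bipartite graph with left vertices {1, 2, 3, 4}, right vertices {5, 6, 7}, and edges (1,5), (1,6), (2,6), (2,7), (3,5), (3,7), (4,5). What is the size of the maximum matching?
3 (matching: (1,6), (2,7), (3,5); upper bound min(|L|,|R|) = min(4,3) = 3)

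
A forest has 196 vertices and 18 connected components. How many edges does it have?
178 (Each of the 18 component trees on V_i vertices has V_i - 1 edges; summing gives V - C = 196 - 18 = 178)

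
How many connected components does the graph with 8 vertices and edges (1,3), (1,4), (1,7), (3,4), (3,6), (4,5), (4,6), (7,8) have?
2 (components: {1, 3, 4, 5, 6, 7, 8}, {2})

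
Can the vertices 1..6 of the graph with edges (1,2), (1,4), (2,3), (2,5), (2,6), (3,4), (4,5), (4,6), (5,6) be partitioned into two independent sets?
No (odd cycle of length 3: 6 -> 4 -> 5 -> 6)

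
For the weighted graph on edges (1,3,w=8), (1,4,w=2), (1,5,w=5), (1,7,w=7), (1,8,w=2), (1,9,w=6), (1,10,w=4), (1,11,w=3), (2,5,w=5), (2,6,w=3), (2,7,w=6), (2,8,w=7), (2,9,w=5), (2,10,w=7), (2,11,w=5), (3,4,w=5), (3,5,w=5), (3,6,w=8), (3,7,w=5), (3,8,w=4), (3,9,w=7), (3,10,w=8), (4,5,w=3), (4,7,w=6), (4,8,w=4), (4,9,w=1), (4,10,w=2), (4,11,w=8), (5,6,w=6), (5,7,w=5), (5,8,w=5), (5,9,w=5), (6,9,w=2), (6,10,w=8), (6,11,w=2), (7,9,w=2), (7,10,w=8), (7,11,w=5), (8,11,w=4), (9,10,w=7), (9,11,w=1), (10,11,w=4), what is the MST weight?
22 (MST edges: (1,4,w=2), (1,8,w=2), (2,6,w=3), (3,8,w=4), (4,5,w=3), (4,9,w=1), (4,10,w=2), (6,9,w=2), (7,9,w=2), (9,11,w=1); sum of weights 2 + 2 + 3 + 4 + 3 + 1 + 2 + 2 + 2 + 1 = 22)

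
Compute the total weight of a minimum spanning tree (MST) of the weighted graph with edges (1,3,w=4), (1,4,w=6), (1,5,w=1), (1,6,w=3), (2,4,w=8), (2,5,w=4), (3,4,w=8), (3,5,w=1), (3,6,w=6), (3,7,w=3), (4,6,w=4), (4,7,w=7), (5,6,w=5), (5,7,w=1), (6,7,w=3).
14 (MST edges: (1,5,w=1), (1,6,w=3), (2,5,w=4), (3,5,w=1), (4,6,w=4), (5,7,w=1); sum of weights 1 + 3 + 4 + 1 + 4 + 1 = 14)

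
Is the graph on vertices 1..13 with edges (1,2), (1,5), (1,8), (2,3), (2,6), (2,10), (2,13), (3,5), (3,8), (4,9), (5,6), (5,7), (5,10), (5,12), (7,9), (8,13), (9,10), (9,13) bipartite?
Yes. Partition: {1, 3, 4, 6, 7, 10, 11, 12, 13}, {2, 5, 8, 9}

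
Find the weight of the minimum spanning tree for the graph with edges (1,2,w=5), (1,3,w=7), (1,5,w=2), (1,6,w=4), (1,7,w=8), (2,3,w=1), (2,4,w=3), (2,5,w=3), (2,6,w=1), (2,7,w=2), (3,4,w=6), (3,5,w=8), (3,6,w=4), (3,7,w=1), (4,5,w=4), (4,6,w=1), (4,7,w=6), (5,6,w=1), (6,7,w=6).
7 (MST edges: (1,5,w=2), (2,3,w=1), (2,6,w=1), (3,7,w=1), (4,6,w=1), (5,6,w=1); sum of weights 2 + 1 + 1 + 1 + 1 + 1 = 7)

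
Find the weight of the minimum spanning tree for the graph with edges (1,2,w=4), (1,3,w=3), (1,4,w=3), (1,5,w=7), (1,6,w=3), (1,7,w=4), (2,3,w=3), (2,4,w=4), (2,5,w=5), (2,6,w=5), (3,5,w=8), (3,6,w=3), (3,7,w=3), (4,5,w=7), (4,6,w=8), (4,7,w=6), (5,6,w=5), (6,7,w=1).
18 (MST edges: (1,3,w=3), (1,4,w=3), (1,6,w=3), (2,3,w=3), (2,5,w=5), (6,7,w=1); sum of weights 3 + 3 + 3 + 3 + 5 + 1 = 18)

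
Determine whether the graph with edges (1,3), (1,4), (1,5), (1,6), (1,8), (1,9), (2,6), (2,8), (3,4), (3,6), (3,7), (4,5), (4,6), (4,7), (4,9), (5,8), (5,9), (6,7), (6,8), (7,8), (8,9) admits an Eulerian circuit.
Yes (the graph is connected and all 9 vertices have even degree)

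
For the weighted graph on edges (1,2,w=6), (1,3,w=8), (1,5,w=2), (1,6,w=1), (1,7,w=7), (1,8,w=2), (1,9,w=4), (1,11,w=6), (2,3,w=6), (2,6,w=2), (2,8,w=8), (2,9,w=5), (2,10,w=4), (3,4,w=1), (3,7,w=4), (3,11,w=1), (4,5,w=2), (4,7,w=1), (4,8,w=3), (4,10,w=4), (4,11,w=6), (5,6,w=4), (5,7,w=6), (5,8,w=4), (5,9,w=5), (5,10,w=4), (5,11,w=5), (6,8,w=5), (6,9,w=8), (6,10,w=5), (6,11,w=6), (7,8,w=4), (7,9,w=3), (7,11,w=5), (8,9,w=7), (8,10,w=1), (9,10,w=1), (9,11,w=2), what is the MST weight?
14 (MST edges: (1,5,w=2), (1,6,w=1), (1,8,w=2), (2,6,w=2), (3,4,w=1), (3,11,w=1), (4,5,w=2), (4,7,w=1), (8,10,w=1), (9,10,w=1); sum of weights 2 + 1 + 2 + 2 + 1 + 1 + 2 + 1 + 1 + 1 = 14)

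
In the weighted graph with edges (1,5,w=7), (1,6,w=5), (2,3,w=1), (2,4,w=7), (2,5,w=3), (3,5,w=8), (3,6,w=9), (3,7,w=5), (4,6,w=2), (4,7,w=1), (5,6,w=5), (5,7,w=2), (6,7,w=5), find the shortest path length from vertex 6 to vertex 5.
5 (path: 6 -> 5; weights 5 = 5)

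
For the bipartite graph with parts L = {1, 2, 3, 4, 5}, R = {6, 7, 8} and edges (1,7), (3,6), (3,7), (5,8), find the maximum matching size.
3 (matching: (1,7), (3,6), (5,8); upper bound min(|L|,|R|) = min(5,3) = 3)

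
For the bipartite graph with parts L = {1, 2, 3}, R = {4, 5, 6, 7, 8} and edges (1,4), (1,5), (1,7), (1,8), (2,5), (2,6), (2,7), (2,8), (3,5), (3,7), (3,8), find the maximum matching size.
3 (matching: (1,8), (2,6), (3,7); upper bound min(|L|,|R|) = min(3,5) = 3)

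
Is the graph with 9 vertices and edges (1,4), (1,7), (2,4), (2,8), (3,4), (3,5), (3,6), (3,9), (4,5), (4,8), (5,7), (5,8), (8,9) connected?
Yes (BFS from 1 visits [1, 4, 7, 2, 3, 5, 8, 6, 9] — all 9 vertices reached)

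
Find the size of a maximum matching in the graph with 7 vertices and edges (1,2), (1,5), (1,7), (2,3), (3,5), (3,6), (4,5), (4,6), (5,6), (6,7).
3 (matching: (1,7), (3,5), (4,6); upper bound floor(n/2) = floor(7/2) = 3)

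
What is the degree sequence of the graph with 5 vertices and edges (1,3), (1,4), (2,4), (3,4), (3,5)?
[3, 3, 2, 1, 1] (degrees: deg(1)=2, deg(2)=1, deg(3)=3, deg(4)=3, deg(5)=1)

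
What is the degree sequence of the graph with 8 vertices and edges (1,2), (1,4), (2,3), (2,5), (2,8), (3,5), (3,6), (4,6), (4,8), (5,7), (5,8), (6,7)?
[4, 4, 3, 3, 3, 3, 2, 2] (degrees: deg(1)=2, deg(2)=4, deg(3)=3, deg(4)=3, deg(5)=4, deg(6)=3, deg(7)=2, deg(8)=3)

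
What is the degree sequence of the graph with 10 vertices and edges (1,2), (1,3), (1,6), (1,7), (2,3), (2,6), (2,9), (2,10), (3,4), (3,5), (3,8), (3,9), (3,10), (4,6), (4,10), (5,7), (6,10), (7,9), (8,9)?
[7, 5, 4, 4, 4, 4, 3, 3, 2, 2] (degrees: deg(1)=4, deg(2)=5, deg(3)=7, deg(4)=3, deg(5)=2, deg(6)=4, deg(7)=3, deg(8)=2, deg(9)=4, deg(10)=4)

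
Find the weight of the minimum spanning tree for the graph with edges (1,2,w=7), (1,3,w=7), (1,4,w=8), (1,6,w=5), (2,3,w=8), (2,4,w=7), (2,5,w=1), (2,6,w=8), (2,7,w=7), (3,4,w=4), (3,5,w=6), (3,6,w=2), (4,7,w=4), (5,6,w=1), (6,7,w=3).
16 (MST edges: (1,6,w=5), (2,5,w=1), (3,4,w=4), (3,6,w=2), (5,6,w=1), (6,7,w=3); sum of weights 5 + 1 + 4 + 2 + 1 + 3 = 16)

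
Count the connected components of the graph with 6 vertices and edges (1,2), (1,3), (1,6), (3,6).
3 (components: {1, 2, 3, 6}, {4}, {5})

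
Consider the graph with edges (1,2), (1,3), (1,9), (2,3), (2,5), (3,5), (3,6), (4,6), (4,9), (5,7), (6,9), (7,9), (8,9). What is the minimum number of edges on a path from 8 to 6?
2 (path: 8 -> 9 -> 6, 2 edges)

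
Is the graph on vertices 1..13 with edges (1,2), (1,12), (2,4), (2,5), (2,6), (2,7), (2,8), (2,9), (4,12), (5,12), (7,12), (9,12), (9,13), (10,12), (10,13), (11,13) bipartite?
Yes. Partition: {1, 3, 4, 5, 6, 7, 8, 9, 10, 11}, {2, 12, 13}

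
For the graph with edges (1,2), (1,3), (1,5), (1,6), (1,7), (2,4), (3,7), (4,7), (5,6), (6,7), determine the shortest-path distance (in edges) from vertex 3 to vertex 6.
2 (path: 3 -> 7 -> 6, 2 edges)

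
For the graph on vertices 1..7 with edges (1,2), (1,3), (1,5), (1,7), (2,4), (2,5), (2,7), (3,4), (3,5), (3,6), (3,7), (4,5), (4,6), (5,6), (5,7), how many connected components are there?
1 (components: {1, 2, 3, 4, 5, 6, 7})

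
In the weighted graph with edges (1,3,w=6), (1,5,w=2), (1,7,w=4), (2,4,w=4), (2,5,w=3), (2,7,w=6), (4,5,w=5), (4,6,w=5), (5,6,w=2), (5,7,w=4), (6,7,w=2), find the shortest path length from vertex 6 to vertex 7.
2 (path: 6 -> 7; weights 2 = 2)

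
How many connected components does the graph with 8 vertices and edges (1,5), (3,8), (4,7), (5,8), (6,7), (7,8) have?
2 (components: {1, 3, 4, 5, 6, 7, 8}, {2})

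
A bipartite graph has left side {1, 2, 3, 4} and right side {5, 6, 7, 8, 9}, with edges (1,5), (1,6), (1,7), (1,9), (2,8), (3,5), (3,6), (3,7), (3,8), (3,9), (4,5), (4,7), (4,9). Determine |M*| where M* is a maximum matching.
4 (matching: (1,9), (2,8), (3,6), (4,7); upper bound min(|L|,|R|) = min(4,5) = 4)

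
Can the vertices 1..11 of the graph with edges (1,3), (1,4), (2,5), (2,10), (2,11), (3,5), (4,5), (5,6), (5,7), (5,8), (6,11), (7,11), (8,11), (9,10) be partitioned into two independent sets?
Yes. Partition: {1, 5, 10, 11}, {2, 3, 4, 6, 7, 8, 9}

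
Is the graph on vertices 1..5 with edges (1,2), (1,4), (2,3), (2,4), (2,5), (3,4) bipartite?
No (odd cycle of length 3: 4 -> 1 -> 2 -> 4)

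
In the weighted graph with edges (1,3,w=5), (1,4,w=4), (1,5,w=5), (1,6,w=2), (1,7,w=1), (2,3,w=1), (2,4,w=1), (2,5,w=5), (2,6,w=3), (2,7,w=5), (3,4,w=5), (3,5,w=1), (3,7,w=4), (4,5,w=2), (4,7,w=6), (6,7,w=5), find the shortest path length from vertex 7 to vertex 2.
5 (path: 7 -> 2; weights 5 = 5)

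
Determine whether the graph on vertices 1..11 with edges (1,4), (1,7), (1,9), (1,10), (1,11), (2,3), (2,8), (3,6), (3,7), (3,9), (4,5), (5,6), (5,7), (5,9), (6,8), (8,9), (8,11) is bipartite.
Yes. Partition: {1, 3, 5, 8}, {2, 4, 6, 7, 9, 10, 11}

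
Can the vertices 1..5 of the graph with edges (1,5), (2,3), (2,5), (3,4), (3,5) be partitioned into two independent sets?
No (odd cycle of length 3: 3 -> 5 -> 2 -> 3)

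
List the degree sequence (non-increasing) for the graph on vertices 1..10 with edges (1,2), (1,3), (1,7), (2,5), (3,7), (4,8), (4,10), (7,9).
[3, 3, 2, 2, 2, 1, 1, 1, 1, 0] (degrees: deg(1)=3, deg(2)=2, deg(3)=2, deg(4)=2, deg(5)=1, deg(6)=0, deg(7)=3, deg(8)=1, deg(9)=1, deg(10)=1)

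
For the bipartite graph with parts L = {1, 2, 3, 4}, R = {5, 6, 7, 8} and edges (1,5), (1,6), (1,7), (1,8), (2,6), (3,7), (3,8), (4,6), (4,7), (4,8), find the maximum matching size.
4 (matching: (1,5), (2,6), (3,7), (4,8); upper bound min(|L|,|R|) = min(4,4) = 4)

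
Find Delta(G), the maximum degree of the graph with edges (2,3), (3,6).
2 (attained at vertex 3)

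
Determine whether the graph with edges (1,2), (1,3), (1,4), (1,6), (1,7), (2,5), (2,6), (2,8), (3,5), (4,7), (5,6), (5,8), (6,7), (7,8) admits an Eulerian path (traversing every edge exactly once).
Yes (the graph is connected and exactly 2 vertices have odd degree: {1, 8}; any Eulerian path must start and end at those)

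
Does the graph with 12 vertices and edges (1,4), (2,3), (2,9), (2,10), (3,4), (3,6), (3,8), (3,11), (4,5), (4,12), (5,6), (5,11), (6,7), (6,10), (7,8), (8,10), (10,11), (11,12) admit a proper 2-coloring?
Yes. Partition: {1, 3, 5, 7, 9, 10, 12}, {2, 4, 6, 8, 11}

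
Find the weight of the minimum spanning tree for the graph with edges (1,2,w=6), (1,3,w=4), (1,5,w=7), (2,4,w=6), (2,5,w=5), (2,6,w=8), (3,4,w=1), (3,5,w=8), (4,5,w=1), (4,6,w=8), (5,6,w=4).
15 (MST edges: (1,3,w=4), (2,5,w=5), (3,4,w=1), (4,5,w=1), (5,6,w=4); sum of weights 4 + 5 + 1 + 1 + 4 = 15)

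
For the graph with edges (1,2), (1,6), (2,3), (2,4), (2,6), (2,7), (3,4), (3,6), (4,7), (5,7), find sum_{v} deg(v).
20 (handshake: sum of degrees = 2|E| = 2 x 10 = 20)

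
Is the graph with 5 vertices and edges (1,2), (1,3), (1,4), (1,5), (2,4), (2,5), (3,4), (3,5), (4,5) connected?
Yes (BFS from 1 visits [1, 2, 3, 4, 5] — all 5 vertices reached)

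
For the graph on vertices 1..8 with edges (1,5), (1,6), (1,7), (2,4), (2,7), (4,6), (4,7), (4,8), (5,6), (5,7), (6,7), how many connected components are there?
2 (components: {1, 2, 4, 5, 6, 7, 8}, {3})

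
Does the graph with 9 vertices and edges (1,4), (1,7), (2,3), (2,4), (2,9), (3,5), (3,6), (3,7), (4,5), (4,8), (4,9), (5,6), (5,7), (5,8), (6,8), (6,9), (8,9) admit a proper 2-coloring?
No (odd cycle of length 3: 5 -> 4 -> 8 -> 5)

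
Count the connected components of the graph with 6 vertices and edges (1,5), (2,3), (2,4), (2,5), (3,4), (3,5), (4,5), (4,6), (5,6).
1 (components: {1, 2, 3, 4, 5, 6})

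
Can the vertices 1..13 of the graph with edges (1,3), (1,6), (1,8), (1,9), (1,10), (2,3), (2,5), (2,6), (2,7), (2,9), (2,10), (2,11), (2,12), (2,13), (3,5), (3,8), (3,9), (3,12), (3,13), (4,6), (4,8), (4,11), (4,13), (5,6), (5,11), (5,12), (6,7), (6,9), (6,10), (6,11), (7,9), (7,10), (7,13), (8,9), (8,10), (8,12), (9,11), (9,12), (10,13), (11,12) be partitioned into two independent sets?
No (odd cycle of length 3: 6 -> 1 -> 10 -> 6)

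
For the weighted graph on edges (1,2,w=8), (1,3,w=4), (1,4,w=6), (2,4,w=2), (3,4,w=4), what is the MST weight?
10 (MST edges: (1,3,w=4), (2,4,w=2), (3,4,w=4); sum of weights 4 + 2 + 4 = 10)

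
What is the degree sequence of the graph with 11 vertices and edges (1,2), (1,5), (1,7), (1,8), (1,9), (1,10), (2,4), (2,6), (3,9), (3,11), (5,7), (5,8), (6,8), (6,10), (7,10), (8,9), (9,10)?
[6, 4, 4, 4, 3, 3, 3, 3, 2, 1, 1] (degrees: deg(1)=6, deg(2)=3, deg(3)=2, deg(4)=1, deg(5)=3, deg(6)=3, deg(7)=3, deg(8)=4, deg(9)=4, deg(10)=4, deg(11)=1)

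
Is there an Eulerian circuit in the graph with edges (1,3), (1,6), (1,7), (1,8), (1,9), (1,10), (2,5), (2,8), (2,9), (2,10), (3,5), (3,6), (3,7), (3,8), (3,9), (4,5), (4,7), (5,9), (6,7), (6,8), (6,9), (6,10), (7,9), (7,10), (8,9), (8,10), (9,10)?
Yes (the graph is connected and all 10 vertices have even degree)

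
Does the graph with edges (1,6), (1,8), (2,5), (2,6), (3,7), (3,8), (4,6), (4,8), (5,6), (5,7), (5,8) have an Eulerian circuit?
Yes (the graph is connected and all 8 vertices have even degree)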